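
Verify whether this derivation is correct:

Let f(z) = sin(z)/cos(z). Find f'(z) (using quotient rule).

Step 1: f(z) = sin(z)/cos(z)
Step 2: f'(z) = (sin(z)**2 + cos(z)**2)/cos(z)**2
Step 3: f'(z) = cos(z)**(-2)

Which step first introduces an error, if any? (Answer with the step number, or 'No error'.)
No error

All steps in this derivation are correct.
The final answer f'(z) = cos(z)**(-2) is valid.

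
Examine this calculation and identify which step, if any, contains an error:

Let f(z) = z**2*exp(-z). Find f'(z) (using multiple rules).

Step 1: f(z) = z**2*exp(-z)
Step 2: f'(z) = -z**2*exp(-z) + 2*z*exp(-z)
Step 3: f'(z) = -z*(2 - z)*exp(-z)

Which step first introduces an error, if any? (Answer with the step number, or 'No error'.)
Step 3

Step 3 is incorrect due to a sign flip.
The step shows: -z*(2 - z)*exp(-z)
The correct value should be: z*(2 - z)*exp(-z)

Explanation: The sign of the whole expression was flipped: the term z*(2 - z)*exp(-z) was incorrectly written as -z*(2 - z)*exp(-z)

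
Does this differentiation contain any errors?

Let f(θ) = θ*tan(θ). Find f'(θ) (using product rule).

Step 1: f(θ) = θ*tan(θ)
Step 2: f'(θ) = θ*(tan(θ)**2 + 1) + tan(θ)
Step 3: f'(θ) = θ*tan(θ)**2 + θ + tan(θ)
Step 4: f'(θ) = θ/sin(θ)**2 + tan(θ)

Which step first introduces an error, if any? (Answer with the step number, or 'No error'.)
Step 4

Step 4 is incorrect due to a wrong trig function.
The step shows: θ/sin(θ)**2 + tan(θ)
The correct value should be: θ/cos(θ)**2 + tan(θ)

Explanation: cos(θ) was incorrectly written as sin(θ): the term θ/cos(θ)**2 was incorrectly written as θ/sin(θ)**2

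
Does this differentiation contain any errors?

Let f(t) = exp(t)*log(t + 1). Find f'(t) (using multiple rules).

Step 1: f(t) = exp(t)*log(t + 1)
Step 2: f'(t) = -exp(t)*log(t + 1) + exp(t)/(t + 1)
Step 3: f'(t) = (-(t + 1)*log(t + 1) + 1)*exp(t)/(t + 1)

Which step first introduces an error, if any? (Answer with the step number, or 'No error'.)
Step 2

Step 2 is incorrect due to a sign flip.
The step shows: -exp(t)*log(t + 1) + exp(t)/(t + 1)
The correct value should be: exp(t)*log(t + 1) + exp(t)/(t + 1)

Explanation: The sign of one term was flipped: the term exp(t)*log(t + 1) was incorrectly written as -exp(t)*log(t + 1)
The later steps are derived from this incorrect expression, so the error originates in Step 2.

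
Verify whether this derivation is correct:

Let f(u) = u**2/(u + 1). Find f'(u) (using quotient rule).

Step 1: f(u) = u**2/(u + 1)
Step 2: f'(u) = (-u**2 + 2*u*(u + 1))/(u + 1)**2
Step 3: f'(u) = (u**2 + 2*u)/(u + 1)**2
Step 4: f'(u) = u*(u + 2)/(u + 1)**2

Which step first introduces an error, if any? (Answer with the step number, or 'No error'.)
No error

All steps in this derivation are correct.
The final answer f'(u) = u*(u + 2)/(u + 1)**2 is valid.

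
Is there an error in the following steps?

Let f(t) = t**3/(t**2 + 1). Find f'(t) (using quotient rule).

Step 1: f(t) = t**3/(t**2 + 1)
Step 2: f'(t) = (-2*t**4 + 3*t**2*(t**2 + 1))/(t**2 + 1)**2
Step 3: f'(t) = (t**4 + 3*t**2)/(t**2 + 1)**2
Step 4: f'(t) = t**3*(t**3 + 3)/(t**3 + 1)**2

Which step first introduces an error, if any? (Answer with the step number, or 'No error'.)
Step 4

Step 4 is incorrect due to a wrong exponent.
The step shows: t**3*(t**3 + 3)/(t**3 + 1)**2
The correct value should be: t**2*(t**2 + 3)/(t**2 + 1)**2

Explanation: The exponent 2 on t was incorrectly written as 3: the term t**2*(t**2 + 3)/(t**2 + 1)**2 was incorrectly written as t**3*(t**3 + 3)/(t**3 + 1)**2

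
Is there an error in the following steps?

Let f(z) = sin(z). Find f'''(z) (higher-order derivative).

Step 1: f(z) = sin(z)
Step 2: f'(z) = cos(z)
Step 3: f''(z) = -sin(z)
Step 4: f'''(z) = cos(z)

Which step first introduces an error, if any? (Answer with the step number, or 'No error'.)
Step 4

Step 4 is incorrect due to a sign flip.
The step shows: cos(z)
The correct value should be: -cos(z)

Explanation: The sign of the whole expression was flipped: the term -cos(z) was incorrectly written as cos(z)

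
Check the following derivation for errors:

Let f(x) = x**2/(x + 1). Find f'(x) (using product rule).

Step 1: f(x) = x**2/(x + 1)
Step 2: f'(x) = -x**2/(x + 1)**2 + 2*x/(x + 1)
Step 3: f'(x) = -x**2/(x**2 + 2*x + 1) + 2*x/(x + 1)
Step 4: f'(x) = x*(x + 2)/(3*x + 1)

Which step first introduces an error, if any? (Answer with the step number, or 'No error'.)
Step 4

Step 4 is incorrect due to a wrong exponent.
The step shows: x*(x + 2)/(3*x + 1)
The correct value should be: x*(x + 2)/(x**2 + 2*x + 1)

Explanation: The exponent 2 on x was incorrectly written as 1: the term x*(x + 2)/(x**2 + 2*x + 1) was incorrectly written as x*(x + 2)/(3*x + 1)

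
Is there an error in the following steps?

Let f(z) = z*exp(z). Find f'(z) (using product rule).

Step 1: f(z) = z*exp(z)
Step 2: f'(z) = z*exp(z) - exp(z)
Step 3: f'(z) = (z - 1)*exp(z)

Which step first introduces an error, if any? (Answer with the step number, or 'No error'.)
Step 2

Step 2 is incorrect due to a sign flip.
The step shows: z*exp(z) - exp(z)
The correct value should be: z*exp(z) + exp(z)

Explanation: The sign of one term was flipped: the term exp(z) was incorrectly written as -exp(z)
The later steps are derived from this incorrect expression, so the error originates in Step 2.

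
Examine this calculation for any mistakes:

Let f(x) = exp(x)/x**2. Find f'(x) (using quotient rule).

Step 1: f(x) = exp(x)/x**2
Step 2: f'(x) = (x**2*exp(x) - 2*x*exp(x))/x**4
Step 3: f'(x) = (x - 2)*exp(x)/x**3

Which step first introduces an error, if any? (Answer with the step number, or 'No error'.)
No error

All steps in this derivation are correct.
The final answer f'(x) = (x - 2)*exp(x)/x**3 is valid.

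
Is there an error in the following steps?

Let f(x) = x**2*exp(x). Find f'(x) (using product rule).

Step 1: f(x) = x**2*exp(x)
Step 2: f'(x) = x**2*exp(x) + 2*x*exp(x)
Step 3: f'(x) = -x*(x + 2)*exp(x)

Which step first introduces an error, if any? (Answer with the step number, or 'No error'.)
Step 3

Step 3 is incorrect due to a sign flip.
The step shows: -x*(x + 2)*exp(x)
The correct value should be: x*(x + 2)*exp(x)

Explanation: The sign of the whole expression was flipped: the term x*(x + 2)*exp(x) was incorrectly written as -x*(x + 2)*exp(x)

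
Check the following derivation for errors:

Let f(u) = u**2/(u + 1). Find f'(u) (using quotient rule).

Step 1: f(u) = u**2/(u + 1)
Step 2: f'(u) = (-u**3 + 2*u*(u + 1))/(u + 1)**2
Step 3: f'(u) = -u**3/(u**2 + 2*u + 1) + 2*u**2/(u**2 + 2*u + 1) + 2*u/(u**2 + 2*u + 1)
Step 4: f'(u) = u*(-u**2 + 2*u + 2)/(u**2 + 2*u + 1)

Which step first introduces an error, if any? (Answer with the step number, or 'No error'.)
Step 2

Step 2 is incorrect due to a wrong exponent.
The step shows: (-u**3 + 2*u*(u + 1))/(u + 1)**2
The correct value should be: (-u**2 + 2*u*(u + 1))/(u + 1)**2

Explanation: The exponent 2 on u was incorrectly written as 3: the term (-u**2 + 2*u*(u + 1))/(u + 1)**2 was incorrectly written as (-u**3 + 2*u*(u + 1))/(u + 1)**2
The later steps are derived from this incorrect expression, so the error originates in Step 2.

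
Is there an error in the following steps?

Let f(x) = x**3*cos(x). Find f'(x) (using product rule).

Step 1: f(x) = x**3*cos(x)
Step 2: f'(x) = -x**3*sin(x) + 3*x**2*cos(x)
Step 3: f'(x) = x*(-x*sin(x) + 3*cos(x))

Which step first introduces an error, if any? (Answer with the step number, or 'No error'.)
Step 3

Step 3 is incorrect due to a wrong exponent.
The step shows: x*(-x*sin(x) + 3*cos(x))
The correct value should be: x**2*(-x*sin(x) + 3*cos(x))

Explanation: The exponent 2 on x was incorrectly written as 1: the term x**2*(-x*sin(x) + 3*cos(x)) was incorrectly written as x*(-x*sin(x) + 3*cos(x))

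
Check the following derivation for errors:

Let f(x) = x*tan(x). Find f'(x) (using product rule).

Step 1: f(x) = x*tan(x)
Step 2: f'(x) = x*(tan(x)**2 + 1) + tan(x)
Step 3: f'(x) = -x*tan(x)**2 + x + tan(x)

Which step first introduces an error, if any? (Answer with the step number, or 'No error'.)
Step 3

Step 3 is incorrect due to a sign flip.
The step shows: -x*tan(x)**2 + x + tan(x)
The correct value should be: x*tan(x)**2 + x + tan(x)

Explanation: The sign of one term was flipped: the term x*tan(x)**2 was incorrectly written as -x*tan(x)**2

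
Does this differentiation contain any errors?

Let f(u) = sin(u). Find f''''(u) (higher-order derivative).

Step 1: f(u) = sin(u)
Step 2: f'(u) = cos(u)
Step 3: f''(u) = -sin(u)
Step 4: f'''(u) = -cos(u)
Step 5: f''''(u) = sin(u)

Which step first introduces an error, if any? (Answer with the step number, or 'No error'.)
No error

All steps in this derivation are correct.
The final answer f''''(u) = sin(u) is valid.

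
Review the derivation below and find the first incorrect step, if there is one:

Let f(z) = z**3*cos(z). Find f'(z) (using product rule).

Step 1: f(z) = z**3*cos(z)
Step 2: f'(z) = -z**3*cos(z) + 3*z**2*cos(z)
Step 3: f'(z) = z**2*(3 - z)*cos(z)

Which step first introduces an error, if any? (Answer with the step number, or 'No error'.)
Step 2

Step 2 is incorrect due to a wrong trig function.
The step shows: -z**3*cos(z) + 3*z**2*cos(z)
The correct value should be: -z**3*sin(z) + 3*z**2*cos(z)

Explanation: sin(z) was incorrectly written as cos(z): the term -z**3*sin(z) was incorrectly written as -z**3*cos(z)
The later steps are derived from this incorrect expression, so the error originates in Step 2.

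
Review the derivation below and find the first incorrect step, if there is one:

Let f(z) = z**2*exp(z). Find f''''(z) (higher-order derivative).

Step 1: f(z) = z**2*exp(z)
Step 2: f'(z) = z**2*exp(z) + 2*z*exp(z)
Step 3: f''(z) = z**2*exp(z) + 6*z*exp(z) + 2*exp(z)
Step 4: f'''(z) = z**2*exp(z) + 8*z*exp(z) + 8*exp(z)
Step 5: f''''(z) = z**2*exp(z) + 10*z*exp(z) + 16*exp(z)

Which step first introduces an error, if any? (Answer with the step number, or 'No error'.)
Step 3

Step 3 is incorrect due to a wrong coefficient.
The step shows: z**2*exp(z) + 6*z*exp(z) + 2*exp(z)
The correct value should be: z**2*exp(z) + 4*z*exp(z) + 2*exp(z)

Explanation: The coefficient 4 was incorrectly written as 6: the term 4*z*exp(z) was incorrectly written as 6*z*exp(z)
The later steps are derived from this incorrect expression, so the error originates in Step 3.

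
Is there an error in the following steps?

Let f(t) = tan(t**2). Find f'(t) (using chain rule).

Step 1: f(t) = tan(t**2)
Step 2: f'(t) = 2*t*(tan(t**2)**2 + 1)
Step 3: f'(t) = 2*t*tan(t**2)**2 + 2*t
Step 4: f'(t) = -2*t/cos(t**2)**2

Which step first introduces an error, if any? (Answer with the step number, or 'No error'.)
Step 4

Step 4 is incorrect due to a sign flip.
The step shows: -2*t/cos(t**2)**2
The correct value should be: 2*t/cos(t**2)**2

Explanation: The sign of the whole expression was flipped: the term 2*t/cos(t**2)**2 was incorrectly written as -2*t/cos(t**2)**2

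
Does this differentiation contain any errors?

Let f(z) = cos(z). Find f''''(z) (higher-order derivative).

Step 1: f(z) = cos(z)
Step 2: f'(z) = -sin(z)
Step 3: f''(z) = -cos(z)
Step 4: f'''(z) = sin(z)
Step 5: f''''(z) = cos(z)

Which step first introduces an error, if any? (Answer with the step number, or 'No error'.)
No error

All steps in this derivation are correct.
The final answer f''''(z) = cos(z) is valid.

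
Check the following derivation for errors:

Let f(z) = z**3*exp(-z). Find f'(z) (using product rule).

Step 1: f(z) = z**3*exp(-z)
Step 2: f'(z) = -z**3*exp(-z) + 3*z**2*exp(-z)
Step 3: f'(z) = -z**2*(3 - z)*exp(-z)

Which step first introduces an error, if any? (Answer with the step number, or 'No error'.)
Step 3

Step 3 is incorrect due to a sign flip.
The step shows: -z**2*(3 - z)*exp(-z)
The correct value should be: z**2*(3 - z)*exp(-z)

Explanation: The sign of the whole expression was flipped: the term z**2*(3 - z)*exp(-z) was incorrectly written as -z**2*(3 - z)*exp(-z)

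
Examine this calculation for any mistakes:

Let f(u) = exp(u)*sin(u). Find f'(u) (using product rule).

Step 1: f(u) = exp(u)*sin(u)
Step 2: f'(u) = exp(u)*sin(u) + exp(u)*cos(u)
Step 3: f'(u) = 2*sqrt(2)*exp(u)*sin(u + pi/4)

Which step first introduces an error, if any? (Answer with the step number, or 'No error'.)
Step 3

Step 3 is incorrect due to a wrong exponent.
The step shows: 2*sqrt(2)*exp(u)*sin(u + pi/4)
The correct value should be: sqrt(2)*exp(u)*sin(u + pi/4)

Explanation: The exponent 1/2 on 2 was incorrectly written as 3/2: the term sqrt(2)*exp(u)*sin(u + pi/4) was incorrectly written as 2*sqrt(2)*exp(u)*sin(u + pi/4)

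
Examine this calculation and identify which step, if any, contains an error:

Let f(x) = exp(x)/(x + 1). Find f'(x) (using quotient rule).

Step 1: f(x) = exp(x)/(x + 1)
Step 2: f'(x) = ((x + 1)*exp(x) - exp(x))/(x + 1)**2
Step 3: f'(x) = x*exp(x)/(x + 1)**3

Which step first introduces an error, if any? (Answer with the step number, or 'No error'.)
Step 3

Step 3 is incorrect due to a wrong exponent.
The step shows: x*exp(x)/(x + 1)**3
The correct value should be: x*exp(x)/(x + 1)**2

Explanation: The exponent -2 on x + 1 was incorrectly written as -3: the term x*exp(x)/(x + 1)**2 was incorrectly written as x*exp(x)/(x + 1)**3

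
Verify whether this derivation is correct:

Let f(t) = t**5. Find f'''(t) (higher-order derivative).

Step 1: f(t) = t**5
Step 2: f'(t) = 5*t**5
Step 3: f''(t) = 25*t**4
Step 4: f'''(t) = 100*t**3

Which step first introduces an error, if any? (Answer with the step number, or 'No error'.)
Step 2

Step 2 is incorrect due to a wrong exponent.
The step shows: 5*t**5
The correct value should be: 5*t**4

Explanation: The exponent 4 on t was incorrectly written as 5: the term 5*t**4 was incorrectly written as 5*t**5
The later steps are derived from this incorrect expression, so the error originates in Step 2.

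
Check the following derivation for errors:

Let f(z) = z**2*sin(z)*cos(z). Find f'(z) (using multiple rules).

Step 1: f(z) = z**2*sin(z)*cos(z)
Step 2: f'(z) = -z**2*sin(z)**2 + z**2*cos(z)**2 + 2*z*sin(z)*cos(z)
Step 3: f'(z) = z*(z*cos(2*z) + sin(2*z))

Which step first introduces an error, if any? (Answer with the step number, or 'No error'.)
No error

All steps in this derivation are correct.
The final answer f'(z) = z*(z*cos(2*z) + sin(2*z)) is valid.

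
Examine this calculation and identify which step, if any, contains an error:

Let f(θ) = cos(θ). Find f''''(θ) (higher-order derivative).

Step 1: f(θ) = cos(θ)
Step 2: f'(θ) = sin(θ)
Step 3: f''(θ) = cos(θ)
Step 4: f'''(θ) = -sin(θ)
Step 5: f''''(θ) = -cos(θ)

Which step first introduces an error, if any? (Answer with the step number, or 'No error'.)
Step 2

Step 2 is incorrect due to a sign flip.
The step shows: sin(θ)
The correct value should be: -sin(θ)

Explanation: The sign of the whole expression was flipped: the term -sin(θ) was incorrectly written as sin(θ)
The later steps are derived from this incorrect expression, so the error originates in Step 2.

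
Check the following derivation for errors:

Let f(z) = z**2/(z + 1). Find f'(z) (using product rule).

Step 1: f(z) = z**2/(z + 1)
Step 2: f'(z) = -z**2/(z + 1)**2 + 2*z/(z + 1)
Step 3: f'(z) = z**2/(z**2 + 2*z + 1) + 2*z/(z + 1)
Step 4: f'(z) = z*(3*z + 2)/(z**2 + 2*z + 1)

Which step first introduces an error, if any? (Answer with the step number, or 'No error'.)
Step 3

Step 3 is incorrect due to a sign flip.
The step shows: z**2/(z**2 + 2*z + 1) + 2*z/(z + 1)
The correct value should be: -z**2/(z**2 + 2*z + 1) + 2*z/(z + 1)

Explanation: The sign of one term was flipped: the term -z**2/(z**2 + 2*z + 1) was incorrectly written as z**2/(z**2 + 2*z + 1)
The later steps are derived from this incorrect expression, so the error originates in Step 3.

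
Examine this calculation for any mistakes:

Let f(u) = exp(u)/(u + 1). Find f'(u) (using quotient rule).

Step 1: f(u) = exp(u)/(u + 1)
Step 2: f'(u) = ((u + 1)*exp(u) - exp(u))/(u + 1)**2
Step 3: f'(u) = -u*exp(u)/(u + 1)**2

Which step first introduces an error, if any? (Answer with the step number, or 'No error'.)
Step 3

Step 3 is incorrect due to a sign flip.
The step shows: -u*exp(u)/(u + 1)**2
The correct value should be: u*exp(u)/(u + 1)**2

Explanation: The sign of the whole expression was flipped: the term u*exp(u)/(u + 1)**2 was incorrectly written as -u*exp(u)/(u + 1)**2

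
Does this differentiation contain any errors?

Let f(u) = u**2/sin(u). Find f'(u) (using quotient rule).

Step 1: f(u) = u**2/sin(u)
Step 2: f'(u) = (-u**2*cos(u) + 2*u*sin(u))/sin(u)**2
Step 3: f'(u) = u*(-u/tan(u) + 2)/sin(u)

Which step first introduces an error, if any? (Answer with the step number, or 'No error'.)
No error

All steps in this derivation are correct.
The final answer f'(u) = u*(-u/tan(u) + 2)/sin(u) is valid.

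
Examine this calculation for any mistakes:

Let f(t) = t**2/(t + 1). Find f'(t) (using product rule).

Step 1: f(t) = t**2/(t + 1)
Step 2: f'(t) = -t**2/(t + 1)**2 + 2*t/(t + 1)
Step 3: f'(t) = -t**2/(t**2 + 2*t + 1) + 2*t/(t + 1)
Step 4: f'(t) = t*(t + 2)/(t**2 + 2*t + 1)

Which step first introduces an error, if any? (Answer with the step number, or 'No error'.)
No error

All steps in this derivation are correct.
The final answer f'(t) = t*(t + 2)/(t**2 + 2*t + 1) is valid.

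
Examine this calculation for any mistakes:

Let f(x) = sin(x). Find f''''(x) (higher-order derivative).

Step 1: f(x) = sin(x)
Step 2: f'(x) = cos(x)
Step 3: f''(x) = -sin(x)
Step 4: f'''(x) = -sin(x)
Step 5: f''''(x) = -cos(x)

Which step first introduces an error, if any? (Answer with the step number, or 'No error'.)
Step 4

Step 4 is incorrect due to a wrong trig function.
The step shows: -sin(x)
The correct value should be: -cos(x)

Explanation: cos(x) was incorrectly written as sin(x): the term -cos(x) was incorrectly written as -sin(x)
The later steps are derived from this incorrect expression, so the error originates in Step 4.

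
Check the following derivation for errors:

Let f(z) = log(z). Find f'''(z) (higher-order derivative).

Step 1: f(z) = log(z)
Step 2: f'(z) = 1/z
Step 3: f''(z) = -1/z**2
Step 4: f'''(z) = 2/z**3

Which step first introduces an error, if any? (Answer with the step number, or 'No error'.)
No error

All steps in this derivation are correct.
The final answer f'''(z) = 2/z**3 is valid.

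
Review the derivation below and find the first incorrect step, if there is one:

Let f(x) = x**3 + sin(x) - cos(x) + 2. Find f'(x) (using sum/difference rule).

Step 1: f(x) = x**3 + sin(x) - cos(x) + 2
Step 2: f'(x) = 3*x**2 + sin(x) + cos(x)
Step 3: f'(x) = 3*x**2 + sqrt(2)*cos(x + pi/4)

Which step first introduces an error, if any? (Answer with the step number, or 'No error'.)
Step 3

Step 3 is incorrect due to a wrong trig function.
The step shows: 3*x**2 + sqrt(2)*cos(x + pi/4)
The correct value should be: 3*x**2 + sqrt(2)*sin(x + pi/4)

Explanation: sin(x + pi/4) was incorrectly written as cos(x + pi/4): the term sqrt(2)*sin(x + pi/4) was incorrectly written as sqrt(2)*cos(x + pi/4)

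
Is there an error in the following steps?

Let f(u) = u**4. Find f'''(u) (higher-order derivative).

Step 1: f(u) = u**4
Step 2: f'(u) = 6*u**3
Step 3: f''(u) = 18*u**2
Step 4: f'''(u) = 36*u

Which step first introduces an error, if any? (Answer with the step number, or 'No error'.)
Step 2

Step 2 is incorrect due to a wrong coefficient.
The step shows: 6*u**3
The correct value should be: 4*u**3

Explanation: The coefficient 4 was incorrectly written as 6: the term 4*u**3 was incorrectly written as 6*u**3
The later steps are derived from this incorrect expression, so the error originates in Step 2.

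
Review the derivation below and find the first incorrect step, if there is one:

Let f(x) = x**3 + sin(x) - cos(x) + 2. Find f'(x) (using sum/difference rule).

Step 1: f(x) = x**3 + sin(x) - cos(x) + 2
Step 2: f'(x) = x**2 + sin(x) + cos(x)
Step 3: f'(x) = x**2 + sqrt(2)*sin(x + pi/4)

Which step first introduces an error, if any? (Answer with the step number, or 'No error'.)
Step 2

Step 2 is incorrect due to a wrong coefficient.
The step shows: x**2 + sin(x) + cos(x)
The correct value should be: 3*x**2 + sin(x) + cos(x)

Explanation: The coefficient 3 was incorrectly written as 1: the term 3*x**2 was incorrectly written as x**2
The later steps are derived from this incorrect expression, so the error originates in Step 2.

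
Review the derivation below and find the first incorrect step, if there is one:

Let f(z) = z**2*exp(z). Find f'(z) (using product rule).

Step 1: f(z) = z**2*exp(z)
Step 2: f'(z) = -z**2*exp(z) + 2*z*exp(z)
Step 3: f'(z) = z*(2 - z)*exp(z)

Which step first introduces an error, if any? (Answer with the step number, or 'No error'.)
Step 2

Step 2 is incorrect due to a sign flip.
The step shows: -z**2*exp(z) + 2*z*exp(z)
The correct value should be: z**2*exp(z) + 2*z*exp(z)

Explanation: The sign of one term was flipped: the term z**2*exp(z) was incorrectly written as -z**2*exp(z)
The later steps are derived from this incorrect expression, so the error originates in Step 2.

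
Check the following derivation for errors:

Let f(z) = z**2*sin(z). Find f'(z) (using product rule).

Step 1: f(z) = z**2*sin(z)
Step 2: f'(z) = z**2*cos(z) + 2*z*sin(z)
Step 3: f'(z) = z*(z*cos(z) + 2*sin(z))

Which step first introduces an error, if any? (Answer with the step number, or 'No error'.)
No error

All steps in this derivation are correct.
The final answer f'(z) = z*(z*cos(z) + 2*sin(z)) is valid.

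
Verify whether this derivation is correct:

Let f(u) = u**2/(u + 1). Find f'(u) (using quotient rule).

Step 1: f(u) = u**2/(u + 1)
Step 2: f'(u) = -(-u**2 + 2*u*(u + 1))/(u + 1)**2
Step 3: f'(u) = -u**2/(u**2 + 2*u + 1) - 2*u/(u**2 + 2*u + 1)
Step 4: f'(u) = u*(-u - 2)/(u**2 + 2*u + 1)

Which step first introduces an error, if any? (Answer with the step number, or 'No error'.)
Step 2

Step 2 is incorrect due to a sign flip.
The step shows: -(-u**2 + 2*u*(u + 1))/(u + 1)**2
The correct value should be: (-u**2 + 2*u*(u + 1))/(u + 1)**2

Explanation: The sign of the whole expression was flipped: the term (-u**2 + 2*u*(u + 1))/(u + 1)**2 was incorrectly written as -(-u**2 + 2*u*(u + 1))/(u + 1)**2
The later steps are derived from this incorrect expression, so the error originates in Step 2.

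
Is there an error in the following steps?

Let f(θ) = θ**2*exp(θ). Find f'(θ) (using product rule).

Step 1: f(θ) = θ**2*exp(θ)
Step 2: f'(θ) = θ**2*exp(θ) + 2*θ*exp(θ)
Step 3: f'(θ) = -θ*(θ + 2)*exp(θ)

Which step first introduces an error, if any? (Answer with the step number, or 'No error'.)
Step 3

Step 3 is incorrect due to a sign flip.
The step shows: -θ*(θ + 2)*exp(θ)
The correct value should be: θ*(θ + 2)*exp(θ)

Explanation: The sign of the whole expression was flipped: the term θ*(θ + 2)*exp(θ) was incorrectly written as -θ*(θ + 2)*exp(θ)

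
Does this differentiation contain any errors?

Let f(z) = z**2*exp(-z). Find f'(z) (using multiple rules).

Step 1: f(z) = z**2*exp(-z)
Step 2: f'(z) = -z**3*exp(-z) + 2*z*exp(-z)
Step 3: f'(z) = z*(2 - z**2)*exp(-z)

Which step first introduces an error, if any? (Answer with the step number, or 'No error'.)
Step 2

Step 2 is incorrect due to a wrong exponent.
The step shows: -z**3*exp(-z) + 2*z*exp(-z)
The correct value should be: -z**2*exp(-z) + 2*z*exp(-z)

Explanation: The exponent 2 on z was incorrectly written as 3: the term -z**2*exp(-z) was incorrectly written as -z**3*exp(-z)
The later steps are derived from this incorrect expression, so the error originates in Step 2.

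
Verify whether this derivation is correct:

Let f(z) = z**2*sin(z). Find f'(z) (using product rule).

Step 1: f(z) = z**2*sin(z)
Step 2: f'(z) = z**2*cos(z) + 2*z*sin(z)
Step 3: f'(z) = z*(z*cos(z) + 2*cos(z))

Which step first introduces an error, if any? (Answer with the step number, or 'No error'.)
Step 3

Step 3 is incorrect due to a wrong trig function.
The step shows: z*(z*cos(z) + 2*cos(z))
The correct value should be: z*(z*cos(z) + 2*sin(z))

Explanation: sin(z) was incorrectly written as cos(z): the term z*(z*cos(z) + 2*sin(z)) was incorrectly written as z*(z*cos(z) + 2*cos(z))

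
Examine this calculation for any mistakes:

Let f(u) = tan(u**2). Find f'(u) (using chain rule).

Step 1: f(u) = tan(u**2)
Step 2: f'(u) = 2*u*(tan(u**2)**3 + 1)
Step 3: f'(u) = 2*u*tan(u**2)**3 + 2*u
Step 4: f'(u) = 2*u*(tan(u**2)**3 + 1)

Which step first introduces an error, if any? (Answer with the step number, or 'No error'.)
Step 2

Step 2 is incorrect due to a wrong exponent.
The step shows: 2*u*(tan(u**2)**3 + 1)
The correct value should be: 2*u*(tan(u**2)**2 + 1)

Explanation: The exponent 2 on tan(u**2) was incorrectly written as 3: the term 2*u*(tan(u**2)**2 + 1) was incorrectly written as 2*u*(tan(u**2)**3 + 1)
The later steps are derived from this incorrect expression, so the error originates in Step 2.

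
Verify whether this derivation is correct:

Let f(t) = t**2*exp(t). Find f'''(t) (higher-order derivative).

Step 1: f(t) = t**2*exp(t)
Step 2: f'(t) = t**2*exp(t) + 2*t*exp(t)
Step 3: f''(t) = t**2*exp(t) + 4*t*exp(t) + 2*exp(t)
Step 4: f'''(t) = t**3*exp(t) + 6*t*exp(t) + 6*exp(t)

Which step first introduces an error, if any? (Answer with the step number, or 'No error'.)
Step 4

Step 4 is incorrect due to a wrong exponent.
The step shows: t**3*exp(t) + 6*t*exp(t) + 6*exp(t)
The correct value should be: t**2*exp(t) + 6*t*exp(t) + 6*exp(t)

Explanation: The exponent 2 on t was incorrectly written as 3: the term t**2*exp(t) was incorrectly written as t**3*exp(t)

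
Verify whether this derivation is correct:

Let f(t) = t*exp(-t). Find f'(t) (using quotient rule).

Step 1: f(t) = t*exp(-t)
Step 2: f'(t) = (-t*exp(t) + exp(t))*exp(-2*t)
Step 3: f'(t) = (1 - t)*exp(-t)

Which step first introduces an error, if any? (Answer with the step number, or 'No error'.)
No error

All steps in this derivation are correct.
The final answer f'(t) = (1 - t)*exp(-t) is valid.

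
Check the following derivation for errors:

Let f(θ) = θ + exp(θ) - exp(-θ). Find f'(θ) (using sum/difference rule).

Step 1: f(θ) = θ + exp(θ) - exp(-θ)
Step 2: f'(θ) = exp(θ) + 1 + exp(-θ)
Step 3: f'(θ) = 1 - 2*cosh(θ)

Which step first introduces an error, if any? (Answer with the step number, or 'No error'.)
Step 3

Step 3 is incorrect due to a sign flip.
The step shows: 1 - 2*cosh(θ)
The correct value should be: 2*cosh(θ) + 1

Explanation: The sign of one term was flipped: the term 2*cosh(θ) was incorrectly written as -2*cosh(θ)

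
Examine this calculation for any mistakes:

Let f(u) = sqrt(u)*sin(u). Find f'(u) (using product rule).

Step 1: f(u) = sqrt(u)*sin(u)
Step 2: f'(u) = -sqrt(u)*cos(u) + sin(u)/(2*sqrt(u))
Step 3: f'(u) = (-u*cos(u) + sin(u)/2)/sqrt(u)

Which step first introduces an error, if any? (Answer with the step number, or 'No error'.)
Step 2

Step 2 is incorrect due to a sign flip.
The step shows: -sqrt(u)*cos(u) + sin(u)/(2*sqrt(u))
The correct value should be: sqrt(u)*cos(u) + sin(u)/(2*sqrt(u))

Explanation: The sign of one term was flipped: the term sqrt(u)*cos(u) was incorrectly written as -sqrt(u)*cos(u)
The later steps are derived from this incorrect expression, so the error originates in Step 2.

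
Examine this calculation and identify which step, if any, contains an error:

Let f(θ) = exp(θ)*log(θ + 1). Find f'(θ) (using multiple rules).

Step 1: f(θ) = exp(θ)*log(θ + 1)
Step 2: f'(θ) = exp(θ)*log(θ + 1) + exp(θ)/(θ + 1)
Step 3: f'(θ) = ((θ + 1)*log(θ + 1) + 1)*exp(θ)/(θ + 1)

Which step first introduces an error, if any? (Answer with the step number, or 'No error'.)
No error

All steps in this derivation are correct.
The final answer f'(θ) = ((θ + 1)*log(θ + 1) + 1)*exp(θ)/(θ + 1) is valid.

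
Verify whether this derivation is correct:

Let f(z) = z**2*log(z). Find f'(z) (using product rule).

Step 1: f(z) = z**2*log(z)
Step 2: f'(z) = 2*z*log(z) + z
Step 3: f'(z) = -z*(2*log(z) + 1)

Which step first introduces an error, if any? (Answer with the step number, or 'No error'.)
Step 3

Step 3 is incorrect due to a sign flip.
The step shows: -z*(2*log(z) + 1)
The correct value should be: z*(2*log(z) + 1)

Explanation: The sign of the whole expression was flipped: the term z*(2*log(z) + 1) was incorrectly written as -z*(2*log(z) + 1)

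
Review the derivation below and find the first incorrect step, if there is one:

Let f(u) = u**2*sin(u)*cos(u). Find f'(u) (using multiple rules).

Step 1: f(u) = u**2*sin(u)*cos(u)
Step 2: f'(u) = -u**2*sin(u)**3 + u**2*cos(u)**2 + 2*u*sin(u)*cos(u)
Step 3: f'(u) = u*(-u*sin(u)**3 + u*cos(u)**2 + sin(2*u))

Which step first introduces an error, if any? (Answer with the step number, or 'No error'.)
Step 2

Step 2 is incorrect due to a wrong exponent.
The step shows: -u**2*sin(u)**3 + u**2*cos(u)**2 + 2*u*sin(u)*cos(u)
The correct value should be: -u**2*sin(u)**2 + u**2*cos(u)**2 + 2*u*sin(u)*cos(u)

Explanation: The exponent 2 on sin(u) was incorrectly written as 3: the term -u**2*sin(u)**2 was incorrectly written as -u**2*sin(u)**3
The later steps are derived from this incorrect expression, so the error originates in Step 2.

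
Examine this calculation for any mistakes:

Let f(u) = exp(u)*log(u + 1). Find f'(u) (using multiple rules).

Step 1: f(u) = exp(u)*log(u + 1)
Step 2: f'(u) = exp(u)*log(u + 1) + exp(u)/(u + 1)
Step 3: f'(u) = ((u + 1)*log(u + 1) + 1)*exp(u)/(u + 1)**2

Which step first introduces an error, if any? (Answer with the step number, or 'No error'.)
Step 3

Step 3 is incorrect due to a wrong exponent.
The step shows: ((u + 1)*log(u + 1) + 1)*exp(u)/(u + 1)**2
The correct value should be: ((u + 1)*log(u + 1) + 1)*exp(u)/(u + 1)

Explanation: The exponent -1 on u + 1 was incorrectly written as -2: the term ((u + 1)*log(u + 1) + 1)*exp(u)/(u + 1) was incorrectly written as ((u + 1)*log(u + 1) + 1)*exp(u)/(u + 1)**2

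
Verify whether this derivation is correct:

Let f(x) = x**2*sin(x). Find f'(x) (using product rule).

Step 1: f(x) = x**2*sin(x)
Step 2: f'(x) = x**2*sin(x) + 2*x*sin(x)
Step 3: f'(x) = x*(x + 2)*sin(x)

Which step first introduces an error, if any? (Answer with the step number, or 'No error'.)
Step 2

Step 2 is incorrect due to a wrong trig function.
The step shows: x**2*sin(x) + 2*x*sin(x)
The correct value should be: x**2*cos(x) + 2*x*sin(x)

Explanation: cos(x) was incorrectly written as sin(x): the term x**2*cos(x) was incorrectly written as x**2*sin(x)
The later steps are derived from this incorrect expression, so the error originates in Step 2.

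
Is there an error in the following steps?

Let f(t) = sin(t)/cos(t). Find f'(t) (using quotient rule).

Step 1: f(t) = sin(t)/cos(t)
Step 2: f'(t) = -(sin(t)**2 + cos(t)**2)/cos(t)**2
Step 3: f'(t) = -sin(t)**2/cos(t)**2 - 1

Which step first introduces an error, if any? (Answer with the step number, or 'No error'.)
Step 2

Step 2 is incorrect due to a sign flip.
The step shows: -(sin(t)**2 + cos(t)**2)/cos(t)**2
The correct value should be: (sin(t)**2 + cos(t)**2)/cos(t)**2

Explanation: The sign of the whole expression was flipped: the term (sin(t)**2 + cos(t)**2)/cos(t)**2 was incorrectly written as -(sin(t)**2 + cos(t)**2)/cos(t)**2
The later steps are derived from this incorrect expression, so the error originates in Step 2.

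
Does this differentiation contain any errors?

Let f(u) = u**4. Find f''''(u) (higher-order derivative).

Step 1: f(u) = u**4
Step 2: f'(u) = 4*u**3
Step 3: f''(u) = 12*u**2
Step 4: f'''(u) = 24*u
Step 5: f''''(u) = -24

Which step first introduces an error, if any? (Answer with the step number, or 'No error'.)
Step 5

Step 5 is incorrect due to a sign flip.
The step shows: -24
The correct value should be: 24

Explanation: The sign of the whole expression was flipped: the term 24 was incorrectly written as -24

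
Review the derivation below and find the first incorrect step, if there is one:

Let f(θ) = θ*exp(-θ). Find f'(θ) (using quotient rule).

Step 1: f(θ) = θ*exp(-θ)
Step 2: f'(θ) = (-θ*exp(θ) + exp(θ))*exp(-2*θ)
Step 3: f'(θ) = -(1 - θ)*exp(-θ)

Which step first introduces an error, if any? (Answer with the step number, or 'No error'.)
Step 3

Step 3 is incorrect due to a sign flip.
The step shows: -(1 - θ)*exp(-θ)
The correct value should be: (1 - θ)*exp(-θ)

Explanation: The sign of the whole expression was flipped: the term (1 - θ)*exp(-θ) was incorrectly written as -(1 - θ)*exp(-θ)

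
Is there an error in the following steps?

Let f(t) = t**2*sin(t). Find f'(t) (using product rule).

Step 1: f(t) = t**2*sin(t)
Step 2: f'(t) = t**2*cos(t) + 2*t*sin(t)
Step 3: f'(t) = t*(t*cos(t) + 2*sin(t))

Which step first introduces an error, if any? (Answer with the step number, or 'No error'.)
No error

All steps in this derivation are correct.
The final answer f'(t) = t*(t*cos(t) + 2*sin(t)) is valid.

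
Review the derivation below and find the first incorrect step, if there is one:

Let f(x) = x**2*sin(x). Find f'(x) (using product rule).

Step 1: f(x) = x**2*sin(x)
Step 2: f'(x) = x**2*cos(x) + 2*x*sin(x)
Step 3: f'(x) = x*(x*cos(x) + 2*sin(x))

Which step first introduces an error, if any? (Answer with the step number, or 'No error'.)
No error

All steps in this derivation are correct.
The final answer f'(x) = x*(x*cos(x) + 2*sin(x)) is valid.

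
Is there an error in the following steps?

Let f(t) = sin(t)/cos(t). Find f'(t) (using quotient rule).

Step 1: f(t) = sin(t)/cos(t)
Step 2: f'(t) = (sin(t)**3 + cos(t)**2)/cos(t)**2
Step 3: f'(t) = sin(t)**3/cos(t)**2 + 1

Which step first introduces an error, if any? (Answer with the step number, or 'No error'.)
Step 2

Step 2 is incorrect due to a wrong exponent.
The step shows: (sin(t)**3 + cos(t)**2)/cos(t)**2
The correct value should be: (sin(t)**2 + cos(t)**2)/cos(t)**2

Explanation: The exponent 2 on sin(t) was incorrectly written as 3: the term (sin(t)**2 + cos(t)**2)/cos(t)**2 was incorrectly written as (sin(t)**3 + cos(t)**2)/cos(t)**2
The later steps are derived from this incorrect expression, so the error originates in Step 2.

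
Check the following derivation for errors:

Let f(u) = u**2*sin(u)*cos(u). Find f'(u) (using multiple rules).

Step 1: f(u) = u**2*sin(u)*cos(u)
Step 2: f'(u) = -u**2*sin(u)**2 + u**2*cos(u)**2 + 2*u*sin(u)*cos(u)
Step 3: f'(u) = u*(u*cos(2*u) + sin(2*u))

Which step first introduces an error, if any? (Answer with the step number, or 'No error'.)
No error

All steps in this derivation are correct.
The final answer f'(u) = u*(u*cos(2*u) + sin(2*u)) is valid.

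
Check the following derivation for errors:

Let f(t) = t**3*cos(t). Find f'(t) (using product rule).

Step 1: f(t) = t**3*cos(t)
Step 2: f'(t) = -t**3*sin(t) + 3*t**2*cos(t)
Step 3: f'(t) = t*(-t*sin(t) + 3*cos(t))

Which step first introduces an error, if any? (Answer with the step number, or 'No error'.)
Step 3

Step 3 is incorrect due to a wrong exponent.
The step shows: t*(-t*sin(t) + 3*cos(t))
The correct value should be: t**2*(-t*sin(t) + 3*cos(t))

Explanation: The exponent 2 on t was incorrectly written as 1: the term t**2*(-t*sin(t) + 3*cos(t)) was incorrectly written as t*(-t*sin(t) + 3*cos(t))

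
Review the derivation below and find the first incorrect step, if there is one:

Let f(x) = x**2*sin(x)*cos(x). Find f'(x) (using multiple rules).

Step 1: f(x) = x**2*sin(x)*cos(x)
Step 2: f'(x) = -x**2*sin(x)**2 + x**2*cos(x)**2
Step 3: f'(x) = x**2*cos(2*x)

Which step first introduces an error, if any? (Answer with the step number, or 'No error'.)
Step 2

Step 2 is incorrect due to a dropped term.
The step shows: -x**2*sin(x)**2 + x**2*cos(x)**2
The correct value should be: -x**2*sin(x)**2 + x**2*cos(x)**2 + 2*x*sin(x)*cos(x)

Explanation: A term was dropped: the term 2*x*sin(x)*cos(x) was incorrectly omitted
The later steps are derived from this incorrect expression, so the error originates in Step 2.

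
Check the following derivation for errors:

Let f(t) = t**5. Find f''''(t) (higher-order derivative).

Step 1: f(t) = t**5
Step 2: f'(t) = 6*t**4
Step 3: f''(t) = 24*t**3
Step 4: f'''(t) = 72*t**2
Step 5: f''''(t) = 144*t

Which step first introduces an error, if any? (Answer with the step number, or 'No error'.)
Step 2

Step 2 is incorrect due to a wrong coefficient.
The step shows: 6*t**4
The correct value should be: 5*t**4

Explanation: The coefficient 5 was incorrectly written as 6: the term 5*t**4 was incorrectly written as 6*t**4
The later steps are derived from this incorrect expression, so the error originates in Step 2.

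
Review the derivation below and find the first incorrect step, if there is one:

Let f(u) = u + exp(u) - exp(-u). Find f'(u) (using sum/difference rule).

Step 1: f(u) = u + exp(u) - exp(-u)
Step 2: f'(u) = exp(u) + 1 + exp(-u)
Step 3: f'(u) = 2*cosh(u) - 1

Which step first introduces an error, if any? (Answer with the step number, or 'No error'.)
Step 3

Step 3 is incorrect due to a sign flip.
The step shows: 2*cosh(u) - 1
The correct value should be: 2*cosh(u) + 1

Explanation: The sign of one term was flipped: the term 1 was incorrectly written as -1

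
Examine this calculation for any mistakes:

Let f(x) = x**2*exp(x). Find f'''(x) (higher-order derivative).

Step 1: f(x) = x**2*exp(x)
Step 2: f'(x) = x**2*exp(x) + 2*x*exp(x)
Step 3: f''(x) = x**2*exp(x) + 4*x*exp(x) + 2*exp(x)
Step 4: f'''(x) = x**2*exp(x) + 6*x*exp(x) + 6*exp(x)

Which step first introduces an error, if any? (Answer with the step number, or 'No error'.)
No error

All steps in this derivation are correct.
The final answer f'''(x) = x**2*exp(x) + 6*x*exp(x) + 6*exp(x) is valid.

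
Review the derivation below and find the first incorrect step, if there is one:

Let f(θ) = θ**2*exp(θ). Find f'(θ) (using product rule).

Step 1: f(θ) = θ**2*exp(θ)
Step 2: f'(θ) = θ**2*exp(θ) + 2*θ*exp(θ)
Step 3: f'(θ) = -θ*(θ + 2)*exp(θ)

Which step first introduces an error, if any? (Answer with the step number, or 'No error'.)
Step 3

Step 3 is incorrect due to a sign flip.
The step shows: -θ*(θ + 2)*exp(θ)
The correct value should be: θ*(θ + 2)*exp(θ)

Explanation: The sign of the whole expression was flipped: the term θ*(θ + 2)*exp(θ) was incorrectly written as -θ*(θ + 2)*exp(θ)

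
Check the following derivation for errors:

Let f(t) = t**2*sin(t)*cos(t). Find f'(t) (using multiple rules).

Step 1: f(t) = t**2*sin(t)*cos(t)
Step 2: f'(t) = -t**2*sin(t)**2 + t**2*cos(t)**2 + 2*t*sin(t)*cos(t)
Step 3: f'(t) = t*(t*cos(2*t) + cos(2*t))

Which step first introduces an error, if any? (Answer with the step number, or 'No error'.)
Step 3

Step 3 is incorrect due to a wrong trig function.
The step shows: t*(t*cos(2*t) + cos(2*t))
The correct value should be: t*(t*cos(2*t) + sin(2*t))

Explanation: sin(2*t) was incorrectly written as cos(2*t): the term t*(t*cos(2*t) + sin(2*t)) was incorrectly written as t*(t*cos(2*t) + cos(2*t))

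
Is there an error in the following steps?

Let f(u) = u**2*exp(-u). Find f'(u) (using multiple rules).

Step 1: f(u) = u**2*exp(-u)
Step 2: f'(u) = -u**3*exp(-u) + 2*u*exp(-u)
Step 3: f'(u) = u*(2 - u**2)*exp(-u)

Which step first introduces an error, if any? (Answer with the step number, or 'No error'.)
Step 2

Step 2 is incorrect due to a wrong exponent.
The step shows: -u**3*exp(-u) + 2*u*exp(-u)
The correct value should be: -u**2*exp(-u) + 2*u*exp(-u)

Explanation: The exponent 2 on u was incorrectly written as 3: the term -u**2*exp(-u) was incorrectly written as -u**3*exp(-u)
The later steps are derived from this incorrect expression, so the error originates in Step 2.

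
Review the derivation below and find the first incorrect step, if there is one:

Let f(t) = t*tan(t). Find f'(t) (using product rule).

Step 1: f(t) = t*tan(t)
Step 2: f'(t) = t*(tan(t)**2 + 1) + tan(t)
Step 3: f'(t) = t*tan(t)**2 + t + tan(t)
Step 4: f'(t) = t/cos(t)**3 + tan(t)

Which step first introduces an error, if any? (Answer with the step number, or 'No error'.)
Step 4

Step 4 is incorrect due to a wrong exponent.
The step shows: t/cos(t)**3 + tan(t)
The correct value should be: t/cos(t)**2 + tan(t)

Explanation: The exponent -2 on cos(t) was incorrectly written as -3: the term t/cos(t)**2 was incorrectly written as t/cos(t)**3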